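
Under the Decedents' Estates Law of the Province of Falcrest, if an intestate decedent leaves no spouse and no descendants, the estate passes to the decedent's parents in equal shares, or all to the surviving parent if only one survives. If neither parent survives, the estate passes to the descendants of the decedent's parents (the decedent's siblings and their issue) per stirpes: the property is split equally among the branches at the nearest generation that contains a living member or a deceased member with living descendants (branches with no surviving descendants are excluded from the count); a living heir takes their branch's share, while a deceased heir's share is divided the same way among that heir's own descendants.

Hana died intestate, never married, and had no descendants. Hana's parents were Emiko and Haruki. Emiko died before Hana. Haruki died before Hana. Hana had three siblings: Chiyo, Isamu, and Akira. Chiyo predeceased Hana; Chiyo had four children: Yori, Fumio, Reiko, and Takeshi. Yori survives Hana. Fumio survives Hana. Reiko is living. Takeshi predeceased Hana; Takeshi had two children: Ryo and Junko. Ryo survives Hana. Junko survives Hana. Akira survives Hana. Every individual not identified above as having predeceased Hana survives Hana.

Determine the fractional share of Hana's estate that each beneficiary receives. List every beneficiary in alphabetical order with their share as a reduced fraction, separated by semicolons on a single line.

Akira 1/3; Fumio 1/12; Isamu 1/3; Junko 1/24; Reiko 1/12; Ryo 1/24; Yori 1/12

Neither parent survives and there are no descendants, so the estate passes to Hana's siblings and their issue per stirpes.
The estate is divided into 3 equal shares of 1/3 among Chiyo, Isamu, Akira.
Chiyo predeceased; the 1/3 allotted to Chiyo's branch passes to Chiyo's issue by representation.
The 1/3 is divided into 4 equal shares of 1/12 among Yori, Fumio, Reiko, Takeshi.
Yori is living and takes 1/12.
Fumio is living and takes 1/12.
Reiko is living and takes 1/12.
Takeshi predeceased; the 1/12 allotted to Takeshi's branch passes to Takeshi's issue by representation.
The 1/12 is divided into 2 equal shares of 1/24 among Ryo, Junko.
Ryo is living and takes 1/24.
Junko is living and takes 1/24.
Isamu is living and takes 1/3.
Akira is living and takes 1/3.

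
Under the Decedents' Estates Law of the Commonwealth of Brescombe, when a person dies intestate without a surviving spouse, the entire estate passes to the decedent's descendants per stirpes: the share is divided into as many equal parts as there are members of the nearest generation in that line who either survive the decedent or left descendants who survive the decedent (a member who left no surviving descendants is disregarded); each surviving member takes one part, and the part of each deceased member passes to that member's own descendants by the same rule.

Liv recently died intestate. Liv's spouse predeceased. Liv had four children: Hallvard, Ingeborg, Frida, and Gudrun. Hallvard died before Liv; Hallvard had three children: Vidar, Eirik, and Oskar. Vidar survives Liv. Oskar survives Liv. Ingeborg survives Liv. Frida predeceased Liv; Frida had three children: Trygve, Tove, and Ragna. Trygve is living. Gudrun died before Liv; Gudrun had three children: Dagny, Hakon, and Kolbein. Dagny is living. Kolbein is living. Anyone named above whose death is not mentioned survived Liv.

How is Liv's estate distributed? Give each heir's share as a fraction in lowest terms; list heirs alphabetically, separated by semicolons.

There is no surviving spouse, so the entire estate passes to Liv's descendants per stirpes.
The estate is divided into 4 equal shares of 1/4 among Hallvard, Ingeborg, Frida, Gudrun.
Hallvard predeceased; the 1/4 allotted to Hallvard's branch passes to Hallvard's issue by representation.
The 1/4 is divided into 3 equal shares of 1/12 among Vidar, Eirik, Oskar.
Vidar is living and takes 1/12.
Eirik is living and takes 1/12.
Oskar is living and takes 1/12.
Ingeborg is living and takes 1/4.
Frida predeceased; the 1/4 allotted to Frida's branch passes to Frida's issue by representation.
The 1/4 is divided into 3 equal shares of 1/12 among Trygve, Tove, Ragna.
Trygve is living and takes 1/12.
Tove is living and takes 1/12.
Ragna is living and takes 1/12.
Gudrun predeceased; the 1/4 allotted to Gudrun's branch passes to Gudrun's issue by representation.
The 1/4 is divided into 3 equal shares of 1/12 among Dagny, Hakon, Kolbein.
Dagny is living and takes 1/12.
Hakon is living and takes 1/12.
Kolbein is living and takes 1/12.

Dagny 1/12; Eirik 1/12; Hakon 1/12; Ingeborg 1/4; Kolbein 1/12; Oskar 1/12; Ragna 1/12; Tove 1/12; Trygve 1/12; Vidar 1/12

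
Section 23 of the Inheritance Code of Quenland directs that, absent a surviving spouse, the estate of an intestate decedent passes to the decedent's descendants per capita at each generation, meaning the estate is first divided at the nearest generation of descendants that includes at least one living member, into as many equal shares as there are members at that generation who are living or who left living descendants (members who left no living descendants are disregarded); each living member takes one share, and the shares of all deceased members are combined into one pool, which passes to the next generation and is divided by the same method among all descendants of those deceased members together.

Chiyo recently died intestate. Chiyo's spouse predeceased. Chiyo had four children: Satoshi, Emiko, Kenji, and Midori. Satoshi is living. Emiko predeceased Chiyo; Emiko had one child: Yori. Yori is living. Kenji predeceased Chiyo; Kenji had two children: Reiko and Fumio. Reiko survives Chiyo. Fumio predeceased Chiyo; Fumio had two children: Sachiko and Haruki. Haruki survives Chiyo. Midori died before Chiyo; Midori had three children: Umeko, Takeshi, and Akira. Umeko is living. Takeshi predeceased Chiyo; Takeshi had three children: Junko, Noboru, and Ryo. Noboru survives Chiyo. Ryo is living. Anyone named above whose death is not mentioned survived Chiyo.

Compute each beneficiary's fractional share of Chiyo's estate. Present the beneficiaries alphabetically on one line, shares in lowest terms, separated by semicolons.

Akira 1/8; Haruki 1/20; Junko 1/20; Noboru 1/20; Reiko 1/8; Ryo 1/20; Sachiko 1/20; Satoshi 1/4; Umeko 1/8; Yori 1/8

There is no surviving spouse, so the entire estate passes to Chiyo's descendants per capita at each generation.
At generation 1 (Satoshi, Emiko, Kenji, Midori) there are 4 shares of (1)/4 = 1/4 each.
Living: Satoshi — each takes 1/4.
Deceased: Emiko, Kenji, and Midori. Their combined 3/4 is pooled and carried to generation 2.
At generation 2 (Yori, Reiko, Fumio, Umeko, Takeshi, Akira) there are 6 shares of (3/4)/6 = 1/8 each.
Living: Yori, Reiko, Umeko, and Akira — each takes 1/8.
Deceased: Fumio and Takeshi. Their combined 1/4 is pooled and carried to generation 3.
At generation 3 (Sachiko, Haruki, Junko, Noboru, Ryo) there are 5 shares of (1/4)/5 = 1/20 each.
Living: Sachiko, Haruki, Junko, Noboru, and Ryo — each takes 1/20.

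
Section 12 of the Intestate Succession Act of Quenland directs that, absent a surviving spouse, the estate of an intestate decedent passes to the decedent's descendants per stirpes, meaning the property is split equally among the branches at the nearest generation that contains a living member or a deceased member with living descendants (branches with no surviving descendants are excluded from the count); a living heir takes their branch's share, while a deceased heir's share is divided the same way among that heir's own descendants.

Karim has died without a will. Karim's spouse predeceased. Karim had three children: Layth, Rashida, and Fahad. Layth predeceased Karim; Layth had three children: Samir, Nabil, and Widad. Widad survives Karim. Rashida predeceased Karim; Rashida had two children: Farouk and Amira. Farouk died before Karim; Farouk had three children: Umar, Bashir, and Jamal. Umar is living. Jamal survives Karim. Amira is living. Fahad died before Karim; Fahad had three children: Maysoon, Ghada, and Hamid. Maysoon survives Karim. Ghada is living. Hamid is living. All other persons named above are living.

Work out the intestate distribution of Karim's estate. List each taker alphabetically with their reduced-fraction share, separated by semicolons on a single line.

There is no surviving spouse, so the entire estate passes to Karim's descendants per stirpes.
The estate is divided into 3 equal shares of 1/3 among Layth, Rashida, Fahad.
Layth predeceased; the 1/3 allotted to Layth's branch passes to Layth's issue by representation.
The 1/3 is divided into 3 equal shares of 1/9 among Samir, Nabil, Widad.
Samir is living and takes 1/9.
Nabil is living and takes 1/9.
Widad is living and takes 1/9.
Rashida predeceased; the 1/3 allotted to Rashida's branch passes to Rashida's issue by representation.
The 1/3 is divided into 2 equal shares of 1/6 among Farouk, Amira.
Farouk predeceased; the 1/6 allotted to Farouk's branch passes to Farouk's issue by representation.
The 1/6 is divided into 3 equal shares of 1/18 among Umar, Bashir, Jamal.
Umar is living and takes 1/18.
Bashir is living and takes 1/18.
Jamal is living and takes 1/18.
Amira is living and takes 1/6.
Fahad predeceased; the 1/3 allotted to Fahad's branch passes to Fahad's issue by representation.
The 1/3 is divided into 3 equal shares of 1/9 among Maysoon, Ghada, Hamid.
Maysoon is living and takes 1/9.
Ghada is living and takes 1/9.
Hamid is living and takes 1/9.

Amira 1/6; Bashir 1/18; Ghada 1/9; Hamid 1/9; Jamal 1/18; Maysoon 1/9; Nabil 1/9; Samir 1/9; Umar 1/18; Widad 1/9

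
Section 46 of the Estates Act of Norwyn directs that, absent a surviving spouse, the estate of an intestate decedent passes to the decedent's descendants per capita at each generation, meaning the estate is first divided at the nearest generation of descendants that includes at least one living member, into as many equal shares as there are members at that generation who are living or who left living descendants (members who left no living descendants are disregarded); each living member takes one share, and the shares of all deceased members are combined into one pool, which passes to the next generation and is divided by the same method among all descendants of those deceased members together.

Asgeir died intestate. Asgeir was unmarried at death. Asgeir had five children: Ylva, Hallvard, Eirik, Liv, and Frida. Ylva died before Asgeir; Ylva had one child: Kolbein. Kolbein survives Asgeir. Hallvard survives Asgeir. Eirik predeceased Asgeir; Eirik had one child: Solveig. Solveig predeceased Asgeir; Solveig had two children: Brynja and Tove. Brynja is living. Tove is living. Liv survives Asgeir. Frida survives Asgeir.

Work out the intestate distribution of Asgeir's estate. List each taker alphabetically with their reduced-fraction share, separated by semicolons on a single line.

There is no surviving spouse, so the entire estate passes to Asgeir's descendants per capita at each generation.
At generation 1 (Ylva, Hallvard, Eirik, Liv, Frida) there are 5 shares of (1)/5 = 1/5 each.
Living: Hallvard, Liv, and Frida — each takes 1/5.
Deceased: Ylva and Eirik. Their combined 2/5 is pooled and carried to generation 2.
At generation 2 (Kolbein, Solveig) there are 2 shares of (2/5)/2 = 1/5 each.
Living: Kolbein — each takes 1/5.
Deceased: Solveig. That 1/5 share is carried to generation 3.
At generation 3 (Brynja, Tove) there are 2 shares of (1/5)/2 = 1/10 each.
Living: Brynja and Tove — each takes 1/10.

Brynja 1/10; Frida 1/5; Hallvard 1/5; Kolbein 1/5; Liv 1/5; Tove 1/10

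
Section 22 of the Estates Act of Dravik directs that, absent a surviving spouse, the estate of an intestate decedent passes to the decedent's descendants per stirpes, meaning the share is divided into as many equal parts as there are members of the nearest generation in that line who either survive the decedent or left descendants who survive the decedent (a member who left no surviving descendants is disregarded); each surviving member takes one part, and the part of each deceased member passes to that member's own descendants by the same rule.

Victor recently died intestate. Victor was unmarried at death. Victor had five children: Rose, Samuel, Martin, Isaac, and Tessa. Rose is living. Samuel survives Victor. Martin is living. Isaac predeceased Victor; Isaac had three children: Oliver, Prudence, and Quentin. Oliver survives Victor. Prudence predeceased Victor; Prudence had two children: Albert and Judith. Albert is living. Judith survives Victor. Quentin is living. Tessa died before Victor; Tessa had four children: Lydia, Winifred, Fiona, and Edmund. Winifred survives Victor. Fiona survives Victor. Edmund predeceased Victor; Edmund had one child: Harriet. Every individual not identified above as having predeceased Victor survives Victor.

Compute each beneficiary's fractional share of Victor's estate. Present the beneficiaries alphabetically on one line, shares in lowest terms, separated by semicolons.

There is no surviving spouse, so the entire estate passes to Victor's descendants per stirpes.
The estate is divided into 5 equal shares of 1/5 among Rose, Samuel, Martin, Isaac, Tessa.
Rose is living and takes 1/5.
Samuel is living and takes 1/5.
Martin is living and takes 1/5.
Isaac predeceased; the 1/5 allotted to Isaac's branch passes to Isaac's issue by representation.
The 1/5 is divided into 3 equal shares of 1/15 among Oliver, Prudence, Quentin.
Oliver is living and takes 1/15.
Prudence predeceased; the 1/15 allotted to Prudence's branch passes to Prudence's issue by representation.
The 1/15 is divided into 2 equal shares of 1/30 among Albert, Judith.
Albert is living and takes 1/30.
Judith is living and takes 1/30.
Quentin is living and takes 1/15.
Tessa predeceased; the 1/5 allotted to Tessa's branch passes to Tessa's issue by representation.
The 1/5 is divided into 4 equal shares of 1/20 among Lydia, Winifred, Fiona, Edmund.
Lydia is living and takes 1/20.
Winifred is living and takes 1/20.
Fiona is living and takes 1/20.
Edmund predeceased; the 1/20 allotted to Edmund's branch passes to Edmund's issue by representation.
Harriet is the sole taker at this level and receives the full 1/20.

Albert 1/30; Fiona 1/20; Harriet 1/20; Judith 1/30; Lydia 1/20; Martin 1/5; Oliver 1/15; Quentin 1/15; Rose 1/5; Samuel 1/5; Winifred 1/20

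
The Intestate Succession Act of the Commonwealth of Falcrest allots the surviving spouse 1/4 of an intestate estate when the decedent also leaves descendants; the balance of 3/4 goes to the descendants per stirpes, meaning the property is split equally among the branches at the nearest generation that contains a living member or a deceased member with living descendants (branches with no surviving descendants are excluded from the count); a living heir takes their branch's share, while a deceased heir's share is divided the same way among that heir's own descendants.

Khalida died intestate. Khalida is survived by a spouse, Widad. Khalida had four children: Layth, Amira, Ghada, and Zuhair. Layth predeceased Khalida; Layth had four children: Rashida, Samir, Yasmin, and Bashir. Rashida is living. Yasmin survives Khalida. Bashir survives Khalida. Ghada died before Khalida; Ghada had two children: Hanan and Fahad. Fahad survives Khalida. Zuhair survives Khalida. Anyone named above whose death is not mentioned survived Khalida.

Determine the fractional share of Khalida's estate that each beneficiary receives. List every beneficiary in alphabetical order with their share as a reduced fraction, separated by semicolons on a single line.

Amira 3/16; Bashir 3/64; Fahad 3/32; Hanan 3/32; Rashida 3/64; Samir 3/64; Widad 1/4; Yasmin 3/64; Zuhair 3/16

Widad, as surviving spouse, takes 1/4.
The remaining 3/4 passes to Khalida's descendants per stirpes.
The 3/4 is divided into 4 equal shares of 3/16 among Layth, Amira, Ghada, Zuhair.
Layth predeceased; the 3/16 allotted to Layth's branch passes to Layth's issue by representation.
The 3/16 is divided into 4 equal shares of 3/64 among Rashida, Samir, Yasmin, Bashir.
Rashida is living and takes 3/64.
Samir is living and takes 3/64.
Yasmin is living and takes 3/64.
Bashir is living and takes 3/64.
Amira is living and takes 3/16.
Ghada predeceased; the 3/16 allotted to Ghada's branch passes to Ghada's issue by representation.
The 3/16 is divided into 2 equal shares of 3/32 among Hanan, Fahad.
Hanan is living and takes 3/32.
Fahad is living and takes 3/32.
Zuhair is living and takes 3/16.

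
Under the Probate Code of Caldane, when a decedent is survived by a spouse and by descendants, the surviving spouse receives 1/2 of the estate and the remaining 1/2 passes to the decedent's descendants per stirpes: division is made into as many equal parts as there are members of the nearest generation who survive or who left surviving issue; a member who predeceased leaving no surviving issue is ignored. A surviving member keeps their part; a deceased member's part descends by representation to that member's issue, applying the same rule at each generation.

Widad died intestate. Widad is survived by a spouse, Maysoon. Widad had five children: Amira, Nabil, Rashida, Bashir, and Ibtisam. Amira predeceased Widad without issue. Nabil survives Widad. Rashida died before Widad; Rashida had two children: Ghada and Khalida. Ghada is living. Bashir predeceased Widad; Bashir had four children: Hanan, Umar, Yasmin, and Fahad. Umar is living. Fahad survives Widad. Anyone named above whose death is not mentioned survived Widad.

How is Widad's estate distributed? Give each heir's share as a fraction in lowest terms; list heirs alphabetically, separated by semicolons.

Fahad 1/32; Ghada 1/16; Hanan 1/32; Ibtisam 1/8; Khalida 1/16; Maysoon 1/2; Nabil 1/8; Umar 1/32; Yasmin 1/32

Maysoon, as surviving spouse, takes 1/2.
The remaining 1/2 passes to Widad's descendants per stirpes.
Amira left no surviving issue, so that branch lapses and is disregarded.
The 1/2 is divided into 4 equal shares of 1/8 among Nabil, Rashida, Bashir, Ibtisam.
Nabil is living and takes 1/8.
Rashida predeceased; the 1/8 allotted to Rashida's branch passes to Rashida's issue by representation.
The 1/8 is divided into 2 equal shares of 1/16 among Ghada, Khalida.
Ghada is living and takes 1/16.
Khalida is living and takes 1/16.
Bashir predeceased; the 1/8 allotted to Bashir's branch passes to Bashir's issue by representation.
The 1/8 is divided into 4 equal shares of 1/32 among Hanan, Umar, Yasmin, Fahad.
Hanan is living and takes 1/32.
Umar is living and takes 1/32.
Yasmin is living and takes 1/32.
Fahad is living and takes 1/32.
Ibtisam is living and takes 1/8.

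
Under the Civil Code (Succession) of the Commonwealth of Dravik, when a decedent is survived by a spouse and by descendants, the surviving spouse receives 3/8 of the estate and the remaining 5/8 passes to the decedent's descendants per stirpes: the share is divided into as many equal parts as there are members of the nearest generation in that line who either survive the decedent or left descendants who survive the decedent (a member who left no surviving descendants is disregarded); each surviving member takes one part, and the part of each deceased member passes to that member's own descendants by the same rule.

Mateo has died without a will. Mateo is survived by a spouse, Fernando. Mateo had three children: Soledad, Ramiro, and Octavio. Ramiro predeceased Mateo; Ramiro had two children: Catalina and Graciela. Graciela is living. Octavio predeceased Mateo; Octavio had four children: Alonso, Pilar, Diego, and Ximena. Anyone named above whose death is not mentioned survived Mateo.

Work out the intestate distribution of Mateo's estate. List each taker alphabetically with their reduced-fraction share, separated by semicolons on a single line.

Fernando, as surviving spouse, takes 3/8.
The remaining 5/8 passes to Mateo's descendants per stirpes.
The 5/8 is divided into 3 equal shares of 5/24 among Soledad, Ramiro, Octavio.
Soledad is living and takes 5/24.
Ramiro predeceased; the 5/24 allotted to Ramiro's branch passes to Ramiro's issue by representation.
The 5/24 is divided into 2 equal shares of 5/48 among Catalina, Graciela.
Catalina is living and takes 5/48.
Graciela is living and takes 5/48.
Octavio predeceased; the 5/24 allotted to Octavio's branch passes to Octavio's issue by representation.
The 5/24 is divided into 4 equal shares of 5/96 among Alonso, Pilar, Diego, Ximena.
Alonso is living and takes 5/96.
Pilar is living and takes 5/96.
Diego is living and takes 5/96.
Ximena is living and takes 5/96.

Alonso 5/96; Catalina 5/48; Diego 5/96; Fernando 3/8; Graciela 5/48; Pilar 5/96; Soledad 5/24; Ximena 5/96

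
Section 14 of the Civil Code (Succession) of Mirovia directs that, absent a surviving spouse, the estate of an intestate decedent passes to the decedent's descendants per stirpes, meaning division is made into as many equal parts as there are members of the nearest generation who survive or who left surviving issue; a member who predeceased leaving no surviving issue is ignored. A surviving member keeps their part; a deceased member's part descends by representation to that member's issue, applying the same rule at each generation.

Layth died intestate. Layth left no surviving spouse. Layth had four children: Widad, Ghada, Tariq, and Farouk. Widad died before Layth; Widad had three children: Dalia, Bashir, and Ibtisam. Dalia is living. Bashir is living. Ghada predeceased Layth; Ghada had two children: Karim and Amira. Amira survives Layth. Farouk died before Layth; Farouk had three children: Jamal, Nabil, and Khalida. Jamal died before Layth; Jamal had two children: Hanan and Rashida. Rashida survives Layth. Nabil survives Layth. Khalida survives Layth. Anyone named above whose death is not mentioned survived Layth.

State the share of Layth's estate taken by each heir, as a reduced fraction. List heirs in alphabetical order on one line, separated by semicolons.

Amira 1/8; Bashir 1/12; Dalia 1/12; Hanan 1/24; Ibtisam 1/12; Karim 1/8; Khalida 1/12; Nabil 1/12; Rashida 1/24; Tariq 1/4

There is no surviving spouse, so the entire estate passes to Layth's descendants per stirpes.
The estate is divided into 4 equal shares of 1/4 among Widad, Ghada, Tariq, Farouk.
Widad predeceased; the 1/4 allotted to Widad's branch passes to Widad's issue by representation.
The 1/4 is divided into 3 equal shares of 1/12 among Dalia, Bashir, Ibtisam.
Dalia is living and takes 1/12.
Bashir is living and takes 1/12.
Ibtisam is living and takes 1/12.
Ghada predeceased; the 1/4 allotted to Ghada's branch passes to Ghada's issue by representation.
The 1/4 is divided into 2 equal shares of 1/8 among Karim, Amira.
Karim is living and takes 1/8.
Amira is living and takes 1/8.
Tariq is living and takes 1/4.
Farouk predeceased; the 1/4 allotted to Farouk's branch passes to Farouk's issue by representation.
The 1/4 is divided into 3 equal shares of 1/12 among Jamal, Nabil, Khalida.
Jamal predeceased; the 1/12 allotted to Jamal's branch passes to Jamal's issue by representation.
The 1/12 is divided into 2 equal shares of 1/24 among Hanan, Rashida.
Hanan is living and takes 1/24.
Rashida is living and takes 1/24.
Nabil is living and takes 1/12.
Khalida is living and takes 1/12.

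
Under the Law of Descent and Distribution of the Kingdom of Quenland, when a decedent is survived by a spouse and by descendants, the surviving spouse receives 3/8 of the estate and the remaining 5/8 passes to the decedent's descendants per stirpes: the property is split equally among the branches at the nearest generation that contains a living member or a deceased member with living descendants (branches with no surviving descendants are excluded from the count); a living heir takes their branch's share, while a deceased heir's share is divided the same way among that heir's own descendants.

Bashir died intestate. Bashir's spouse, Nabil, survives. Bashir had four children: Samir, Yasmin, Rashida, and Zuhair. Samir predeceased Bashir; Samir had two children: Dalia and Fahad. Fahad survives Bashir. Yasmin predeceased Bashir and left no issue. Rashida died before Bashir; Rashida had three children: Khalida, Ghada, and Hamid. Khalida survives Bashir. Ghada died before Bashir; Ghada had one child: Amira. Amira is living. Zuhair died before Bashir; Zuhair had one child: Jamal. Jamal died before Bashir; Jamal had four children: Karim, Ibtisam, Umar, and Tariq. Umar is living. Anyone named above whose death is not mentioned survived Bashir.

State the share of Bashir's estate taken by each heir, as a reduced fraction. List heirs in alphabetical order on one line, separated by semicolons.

Amira 5/72; Dalia 5/48; Fahad 5/48; Hamid 5/72; Ibtisam 5/96; Karim 5/96; Khalida 5/72; Nabil 3/8; Tariq 5/96; Umar 5/96

Nabil, as surviving spouse, takes 3/8.
The remaining 5/8 passes to Bashir's descendants per stirpes.
Yasmin left no surviving issue, so that branch lapses and is disregarded.
The 5/8 is divided into 3 equal shares of 5/24 among Samir, Rashida, Zuhair.
Samir predeceased; the 5/24 allotted to Samir's branch passes to Samir's issue by representation.
The 5/24 is divided into 2 equal shares of 5/48 among Dalia, Fahad.
Dalia is living and takes 5/48.
Fahad is living and takes 5/48.
Rashida predeceased; the 5/24 allotted to Rashida's branch passes to Rashida's issue by representation.
The 5/24 is divided into 3 equal shares of 5/72 among Khalida, Ghada, Hamid.
Khalida is living and takes 5/72.
Ghada predeceased; the 5/72 allotted to Ghada's branch passes to Ghada's issue by representation.
Amira is the sole taker at this level and receives the full 5/72.
Hamid is living and takes 5/72.
Zuhair predeceased; the 5/24 allotted to Zuhair's branch passes to Zuhair's issue by representation.
Jamal's line is the sole branch at this level, so the full 5/24 passes to Jamal's issue by representation.
The 5/24 is divided into 4 equal shares of 5/96 among Karim, Ibtisam, Umar, Tariq.
Karim is living and takes 5/96.
Ibtisam is living and takes 5/96.
Umar is living and takes 5/96.
Tariq is living and takes 5/96.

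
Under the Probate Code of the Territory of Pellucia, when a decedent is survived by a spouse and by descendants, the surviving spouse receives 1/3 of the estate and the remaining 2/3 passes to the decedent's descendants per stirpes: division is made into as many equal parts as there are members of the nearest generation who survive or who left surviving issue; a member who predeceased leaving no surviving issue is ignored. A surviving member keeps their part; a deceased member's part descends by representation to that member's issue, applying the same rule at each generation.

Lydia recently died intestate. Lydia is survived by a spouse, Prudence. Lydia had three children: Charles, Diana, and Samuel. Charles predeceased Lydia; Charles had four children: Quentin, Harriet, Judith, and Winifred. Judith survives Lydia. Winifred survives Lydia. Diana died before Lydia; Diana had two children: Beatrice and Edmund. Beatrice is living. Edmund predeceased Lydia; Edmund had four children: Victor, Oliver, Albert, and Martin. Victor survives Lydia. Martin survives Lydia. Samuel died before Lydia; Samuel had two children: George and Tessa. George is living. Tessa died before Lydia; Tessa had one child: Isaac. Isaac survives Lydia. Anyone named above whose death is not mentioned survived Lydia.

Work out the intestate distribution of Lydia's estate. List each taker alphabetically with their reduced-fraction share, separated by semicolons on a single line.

Prudence, as surviving spouse, takes 1/3.
The remaining 2/3 passes to Lydia's descendants per stirpes.
The 2/3 is divided into 3 equal shares of 2/9 among Charles, Diana, Samuel.
Charles predeceased; the 2/9 allotted to Charles's branch passes to Charles's issue by representation.
The 2/9 is divided into 4 equal shares of 1/18 among Quentin, Harriet, Judith, Winifred.
Quentin is living and takes 1/18.
Harriet is living and takes 1/18.
Judith is living and takes 1/18.
Winifred is living and takes 1/18.
Diana predeceased; the 2/9 allotted to Diana's branch passes to Diana's issue by representation.
The 2/9 is divided into 2 equal shares of 1/9 among Beatrice, Edmund.
Beatrice is living and takes 1/9.
Edmund predeceased; the 1/9 allotted to Edmund's branch passes to Edmund's issue by representation.
The 1/9 is divided into 4 equal shares of 1/36 among Victor, Oliver, Albert, Martin.
Victor is living and takes 1/36.
Oliver is living and takes 1/36.
Albert is living and takes 1/36.
Martin is living and takes 1/36.
Samuel predeceased; the 2/9 allotted to Samuel's branch passes to Samuel's issue by representation.
The 2/9 is divided into 2 equal shares of 1/9 among George, Tessa.
George is living and takes 1/9.
Tessa predeceased; the 1/9 allotted to Tessa's branch passes to Tessa's issue by representation.
Isaac is the sole taker at this level and receives the full 1/9.

Albert 1/36; Beatrice 1/9; George 1/9; Harriet 1/18; Isaac 1/9; Judith 1/18; Martin 1/36; Oliver 1/36; Prudence 1/3; Quentin 1/18; Victor 1/36; Winifred 1/18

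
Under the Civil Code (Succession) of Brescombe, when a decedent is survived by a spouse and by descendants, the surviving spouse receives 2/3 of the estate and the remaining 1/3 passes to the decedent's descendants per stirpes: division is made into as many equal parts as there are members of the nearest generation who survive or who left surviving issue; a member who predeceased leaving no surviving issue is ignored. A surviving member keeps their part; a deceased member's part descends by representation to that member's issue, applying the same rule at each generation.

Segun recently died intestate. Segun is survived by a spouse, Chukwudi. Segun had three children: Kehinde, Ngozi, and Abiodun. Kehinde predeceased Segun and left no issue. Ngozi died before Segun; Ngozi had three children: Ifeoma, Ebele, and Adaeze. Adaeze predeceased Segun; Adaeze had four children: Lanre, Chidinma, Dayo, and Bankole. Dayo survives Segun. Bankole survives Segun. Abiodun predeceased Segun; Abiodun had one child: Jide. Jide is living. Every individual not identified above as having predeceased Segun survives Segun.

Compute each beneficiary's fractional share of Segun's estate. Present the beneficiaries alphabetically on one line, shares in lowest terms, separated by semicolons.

Bankole 1/72; Chidinma 1/72; Chukwudi 2/3; Dayo 1/72; Ebele 1/18; Ifeoma 1/18; Jide 1/6; Lanre 1/72

Chukwudi, as surviving spouse, takes 2/3.
The remaining 1/3 passes to Segun's descendants per stirpes.
Kehinde left no surviving issue, so that branch lapses and is disregarded.
The 1/3 is divided into 2 equal shares of 1/6 among Ngozi, Abiodun.
Ngozi predeceased; the 1/6 allotted to Ngozi's branch passes to Ngozi's issue by representation.
The 1/6 is divided into 3 equal shares of 1/18 among Ifeoma, Ebele, Adaeze.
Ifeoma is living and takes 1/18.
Ebele is living and takes 1/18.
Adaeze predeceased; the 1/18 allotted to Adaeze's branch passes to Adaeze's issue by representation.
The 1/18 is divided into 4 equal shares of 1/72 among Lanre, Chidinma, Dayo, Bankole.
Lanre is living and takes 1/72.
Chidinma is living and takes 1/72.
Dayo is living and takes 1/72.
Bankole is living and takes 1/72.
Abiodun predeceased; the 1/6 allotted to Abiodun's branch passes to Abiodun's issue by representation.
Jide is the sole taker at this level and receives the full 1/6.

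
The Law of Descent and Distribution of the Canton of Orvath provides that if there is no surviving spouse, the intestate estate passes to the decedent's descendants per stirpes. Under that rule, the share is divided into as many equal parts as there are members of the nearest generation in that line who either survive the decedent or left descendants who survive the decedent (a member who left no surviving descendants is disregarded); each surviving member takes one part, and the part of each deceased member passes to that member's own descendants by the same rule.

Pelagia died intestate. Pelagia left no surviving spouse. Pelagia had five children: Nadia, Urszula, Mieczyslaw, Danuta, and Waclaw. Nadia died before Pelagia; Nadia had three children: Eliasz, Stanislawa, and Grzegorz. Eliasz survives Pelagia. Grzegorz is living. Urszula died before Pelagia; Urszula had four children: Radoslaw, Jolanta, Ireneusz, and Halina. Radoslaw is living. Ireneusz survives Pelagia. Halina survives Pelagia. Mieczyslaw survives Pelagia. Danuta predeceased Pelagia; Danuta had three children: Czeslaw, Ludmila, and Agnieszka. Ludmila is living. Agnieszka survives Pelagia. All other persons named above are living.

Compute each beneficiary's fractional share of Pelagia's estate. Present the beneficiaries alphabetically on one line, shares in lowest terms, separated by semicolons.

There is no surviving spouse, so the entire estate passes to Pelagia's descendants per stirpes.
The estate is divided into 5 equal shares of 1/5 among Nadia, Urszula, Mieczyslaw, Danuta, Waclaw.
Nadia predeceased; the 1/5 allotted to Nadia's branch passes to Nadia's issue by representation.
The 1/5 is divided into 3 equal shares of 1/15 among Eliasz, Stanislawa, Grzegorz.
Eliasz is living and takes 1/15.
Stanislawa is living and takes 1/15.
Grzegorz is living and takes 1/15.
Urszula predeceased; the 1/5 allotted to Urszula's branch passes to Urszula's issue by representation.
The 1/5 is divided into 4 equal shares of 1/20 among Radoslaw, Jolanta, Ireneusz, Halina.
Radoslaw is living and takes 1/20.
Jolanta is living and takes 1/20.
Ireneusz is living and takes 1/20.
Halina is living and takes 1/20.
Mieczyslaw is living and takes 1/5.
Danuta predeceased; the 1/5 allotted to Danuta's branch passes to Danuta's issue by representation.
The 1/5 is divided into 3 equal shares of 1/15 among Czeslaw, Ludmila, Agnieszka.
Czeslaw is living and takes 1/15.
Ludmila is living and takes 1/15.
Agnieszka is living and takes 1/15.
Waclaw is living and takes 1/5.

Agnieszka 1/15; Czeslaw 1/15; Eliasz 1/15; Grzegorz 1/15; Halina 1/20; Ireneusz 1/20; Jolanta 1/20; Ludmila 1/15; Mieczyslaw 1/5; Radoslaw 1/20; Stanislawa 1/15; Waclaw 1/5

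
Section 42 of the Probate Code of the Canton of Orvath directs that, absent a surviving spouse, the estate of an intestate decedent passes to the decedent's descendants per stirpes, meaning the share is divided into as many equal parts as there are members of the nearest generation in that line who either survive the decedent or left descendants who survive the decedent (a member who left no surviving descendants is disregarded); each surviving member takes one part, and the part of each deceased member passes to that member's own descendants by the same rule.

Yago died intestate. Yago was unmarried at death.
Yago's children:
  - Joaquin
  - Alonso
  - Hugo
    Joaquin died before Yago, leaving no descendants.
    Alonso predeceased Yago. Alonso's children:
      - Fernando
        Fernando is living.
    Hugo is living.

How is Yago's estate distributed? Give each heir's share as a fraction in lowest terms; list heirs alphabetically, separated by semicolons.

Fernando 1/2; Hugo 1/2

There is no surviving spouse, so the entire estate passes to Yago's descendants per stirpes.
Joaquin left no surviving issue, so that branch lapses and is disregarded.
The estate is divided into 2 equal shares of 1/2 among Alonso, Hugo.
Alonso predeceased; the 1/2 allotted to Alonso's branch passes to Alonso's issue by representation.
Fernando is the sole taker at this level and receives the full 1/2.
Hugo is living and takes 1/2.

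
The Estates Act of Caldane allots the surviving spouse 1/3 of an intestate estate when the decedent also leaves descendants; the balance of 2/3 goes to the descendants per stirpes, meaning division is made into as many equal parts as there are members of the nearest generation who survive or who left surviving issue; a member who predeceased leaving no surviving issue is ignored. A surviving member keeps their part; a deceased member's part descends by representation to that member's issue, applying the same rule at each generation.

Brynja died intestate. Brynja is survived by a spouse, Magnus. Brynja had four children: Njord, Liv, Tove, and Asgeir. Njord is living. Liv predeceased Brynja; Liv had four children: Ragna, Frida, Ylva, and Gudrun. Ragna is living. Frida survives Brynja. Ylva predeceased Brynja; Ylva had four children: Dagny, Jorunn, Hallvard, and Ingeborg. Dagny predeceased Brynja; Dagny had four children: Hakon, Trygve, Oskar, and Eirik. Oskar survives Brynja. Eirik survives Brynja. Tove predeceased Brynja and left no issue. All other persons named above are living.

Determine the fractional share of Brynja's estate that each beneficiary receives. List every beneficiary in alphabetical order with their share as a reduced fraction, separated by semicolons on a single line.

Asgeir 2/9; Eirik 1/288; Frida 1/18; Gudrun 1/18; Hakon 1/288; Hallvard 1/72; Ingeborg 1/72; Jorunn 1/72; Magnus 1/3; Njord 2/9; Oskar 1/288; Ragna 1/18; Trygve 1/288

Magnus, as surviving spouse, takes 1/3.
The remaining 2/3 passes to Brynja's descendants per stirpes.
Tove left no surviving issue, so that branch lapses and is disregarded.
The 2/3 is divided into 3 equal shares of 2/9 among Njord, Liv, Asgeir.
Njord is living and takes 2/9.
Liv predeceased; the 2/9 allotted to Liv's branch passes to Liv's issue by representation.
The 2/9 is divided into 4 equal shares of 1/18 among Ragna, Frida, Ylva, Gudrun.
Ragna is living and takes 1/18.
Frida is living and takes 1/18.
Ylva predeceased; the 1/18 allotted to Ylva's branch passes to Ylva's issue by representation.
The 1/18 is divided into 4 equal shares of 1/72 among Dagny, Jorunn, Hallvard, Ingeborg.
Dagny predeceased; the 1/72 allotted to Dagny's branch passes to Dagny's issue by representation.
The 1/72 is divided into 4 equal shares of 1/288 among Hakon, Trygve, Oskar, Eirik.
Hakon is living and takes 1/288.
Trygve is living and takes 1/288.
Oskar is living and takes 1/288.
Eirik is living and takes 1/288.
Jorunn is living and takes 1/72.
Hallvard is living and takes 1/72.
Ingeborg is living and takes 1/72.
Gudrun is living and takes 1/18.
Asgeir is living and takes 2/9.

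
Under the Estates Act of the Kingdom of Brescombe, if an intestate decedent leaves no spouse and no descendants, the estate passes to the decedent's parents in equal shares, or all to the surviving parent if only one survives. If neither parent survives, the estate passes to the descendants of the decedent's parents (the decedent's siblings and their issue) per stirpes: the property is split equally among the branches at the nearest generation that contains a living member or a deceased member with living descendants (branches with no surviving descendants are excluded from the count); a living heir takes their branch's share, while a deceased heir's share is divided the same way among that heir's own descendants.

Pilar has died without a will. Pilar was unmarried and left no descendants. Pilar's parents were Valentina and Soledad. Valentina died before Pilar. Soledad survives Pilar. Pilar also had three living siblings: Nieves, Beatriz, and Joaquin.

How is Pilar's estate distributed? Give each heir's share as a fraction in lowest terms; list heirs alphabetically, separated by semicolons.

Only one parent, Soledad, survives, so Soledad takes the entire estate. The siblings take nothing because a surviving parent has priority.

Soledad 1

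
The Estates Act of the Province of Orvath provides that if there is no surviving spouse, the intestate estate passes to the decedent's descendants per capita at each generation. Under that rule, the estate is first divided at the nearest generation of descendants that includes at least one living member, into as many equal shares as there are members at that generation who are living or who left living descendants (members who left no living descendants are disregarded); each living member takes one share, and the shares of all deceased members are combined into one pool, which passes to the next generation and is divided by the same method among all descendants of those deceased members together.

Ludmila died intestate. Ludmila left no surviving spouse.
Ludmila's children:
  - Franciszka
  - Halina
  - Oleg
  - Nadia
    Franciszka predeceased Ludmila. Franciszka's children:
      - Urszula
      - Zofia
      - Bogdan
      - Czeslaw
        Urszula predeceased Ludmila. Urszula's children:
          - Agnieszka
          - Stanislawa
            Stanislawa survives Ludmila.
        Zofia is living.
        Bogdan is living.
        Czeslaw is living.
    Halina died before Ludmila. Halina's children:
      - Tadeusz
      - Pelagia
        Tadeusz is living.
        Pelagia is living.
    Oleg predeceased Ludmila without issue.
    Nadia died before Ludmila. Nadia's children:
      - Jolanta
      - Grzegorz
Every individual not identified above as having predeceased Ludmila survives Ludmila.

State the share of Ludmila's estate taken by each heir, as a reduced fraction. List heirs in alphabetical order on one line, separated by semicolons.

There is no surviving spouse, so the entire estate passes to Ludmila's descendants per capita at each generation.
No one at generation 1 (Franciszka, Halina, Nadia) is living; moving to the next generation.
At generation 2 (Urszula, Zofia, Bogdan, Czeslaw, Tadeusz, Pelagia, Jolanta, Grzegorz) there are 8 shares of (1)/8 = 1/8 each.
Living: Zofia, Bogdan, Czeslaw, Tadeusz, Pelagia, Jolanta, and Grzegorz — each takes 1/8.
Deceased: Urszula. That 1/8 share is carried to generation 3.
At generation 3 (Agnieszka, Stanislawa) there are 2 shares of (1/8)/2 = 1/16 each.
Living: Agnieszka and Stanislawa — each takes 1/16.

Agnieszka 1/16; Bogdan 1/8; Czeslaw 1/8; Grzegorz 1/8; Jolanta 1/8; Pelagia 1/8; Stanislawa 1/16; Tadeusz 1/8; Zofia 1/8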